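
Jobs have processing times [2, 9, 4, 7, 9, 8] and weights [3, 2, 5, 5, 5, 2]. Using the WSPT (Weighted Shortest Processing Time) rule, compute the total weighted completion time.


Compute p/w ratios and sort ascending (WSPT): [(2, 3), (4, 5), (7, 5), (9, 5), (8, 2), (9, 2)]
Compute weighted completion times:
  Job (p=2,w=3): C=2, w*C=3*2=6
  Job (p=4,w=5): C=6, w*C=5*6=30
  Job (p=7,w=5): C=13, w*C=5*13=65
  Job (p=9,w=5): C=22, w*C=5*22=110
  Job (p=8,w=2): C=30, w*C=2*30=60
  Job (p=9,w=2): C=39, w*C=2*39=78
Total weighted completion time = 349

349


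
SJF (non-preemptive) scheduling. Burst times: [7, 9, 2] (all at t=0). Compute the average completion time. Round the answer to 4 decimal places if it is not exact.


SJF order (ascending): [2, 7, 9]
Completion times:
  Job 1: burst=2, C=2
  Job 2: burst=7, C=9
  Job 3: burst=9, C=18
Average completion = 29/3 = 9.6667

9.6667


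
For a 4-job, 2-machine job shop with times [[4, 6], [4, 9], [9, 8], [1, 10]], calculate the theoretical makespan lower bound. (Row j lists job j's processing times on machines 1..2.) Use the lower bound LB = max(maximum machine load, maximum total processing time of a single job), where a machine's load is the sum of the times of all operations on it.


Machine loads:
  Machine 1: 4 + 4 + 9 + 1 = 18
  Machine 2: 6 + 9 + 8 + 10 = 33
Max machine load = 33
Job totals:
  Job 1: 10
  Job 2: 13
  Job 3: 17
  Job 4: 11
Max job total = 17
Lower bound = max(33, 17) = 33

33


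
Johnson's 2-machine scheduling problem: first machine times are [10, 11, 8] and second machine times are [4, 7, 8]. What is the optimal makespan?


Apply Johnson's rule:
  Group 1 (a <= b): [(3, 8, 8)]
  Group 2 (a > b): [(2, 11, 7), (1, 10, 4)]
Optimal job order: [3, 2, 1]
Schedule:
  Job 3: M1 done at 8, M2 done at 16
  Job 2: M1 done at 19, M2 done at 26
  Job 1: M1 done at 29, M2 done at 33
Makespan = 33

33


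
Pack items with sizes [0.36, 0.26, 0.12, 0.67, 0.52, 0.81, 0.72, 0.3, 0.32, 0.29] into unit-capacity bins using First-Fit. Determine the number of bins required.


Place items sequentially using First-Fit:
  Item 0.36 -> new Bin 1
  Item 0.26 -> Bin 1 (now 0.62)
  Item 0.12 -> Bin 1 (now 0.74)
  Item 0.67 -> new Bin 2
  Item 0.52 -> new Bin 3
  Item 0.81 -> new Bin 4
  Item 0.72 -> new Bin 5
  Item 0.3 -> Bin 2 (now 0.97)
  Item 0.32 -> Bin 3 (now 0.84)
  Item 0.29 -> new Bin 6
Total bins used = 6

6


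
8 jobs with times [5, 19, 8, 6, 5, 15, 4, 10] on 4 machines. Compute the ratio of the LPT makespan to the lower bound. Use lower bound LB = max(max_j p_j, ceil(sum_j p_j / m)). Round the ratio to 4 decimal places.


LPT order: [19, 15, 10, 8, 6, 5, 5, 4]
Machine loads after assignment: [19, 19, 15, 19]
LPT makespan = 19
Lower bound = max(max_job, ceil(total/4)) = max(19, 18) = 19
Ratio = 19 / 19 = 1.0

1.0


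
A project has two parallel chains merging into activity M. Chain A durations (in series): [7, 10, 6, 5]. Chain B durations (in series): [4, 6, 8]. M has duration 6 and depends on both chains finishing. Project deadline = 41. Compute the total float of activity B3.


Forward pass: ES(B3) = sum of predecessors on chain B = 10
EF = ES + duration = 10 + 8 = 18
Backward pass: LF(M) = deadline = 41; LS(M) = 41 - 6 = 35
LF(B3) = LS(M) - sum(successors on chain B) = 35 - 0 = 35
LS = LF - duration = 35 - 8 = 27
Total float = LS - ES = 27 - 10 = 17

17


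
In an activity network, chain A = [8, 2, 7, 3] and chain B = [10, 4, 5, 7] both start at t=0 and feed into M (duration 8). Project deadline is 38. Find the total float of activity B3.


Forward pass: ES(B3) = sum of predecessors on chain B = 14
EF = ES + duration = 14 + 5 = 19
Backward pass: LF(M) = deadline = 38; LS(M) = 38 - 8 = 30
LF(B3) = LS(M) - sum(successors on chain B) = 30 - 7 = 23
LS = LF - duration = 23 - 5 = 18
Total float = LS - ES = 18 - 14 = 4

4


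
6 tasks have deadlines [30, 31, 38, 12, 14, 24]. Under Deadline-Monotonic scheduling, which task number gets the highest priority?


Sort tasks by relative deadline (ascending):
  Task 4: deadline = 12
  Task 5: deadline = 14
  Task 6: deadline = 24
  Task 1: deadline = 30
  Task 2: deadline = 31
  Task 3: deadline = 38
Priority order (highest first): [4, 5, 6, 1, 2, 3]
Highest priority task = 4

4


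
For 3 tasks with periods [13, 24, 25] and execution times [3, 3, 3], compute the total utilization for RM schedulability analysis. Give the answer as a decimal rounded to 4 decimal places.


Compute individual utilizations (exact fractions):
  Task 1: C/T = 3/13 (approx. 0.2308)
  Task 2: C/T = 3/24 = 1/8 (approx. 0.125)
  Task 3: C/T = 3/25 (approx. 0.12)
Total utilization U = 3/13 + 1/8 + 3/25 = 1237/2600
Rounded to 4 decimal places: U = 0.4758
RM (Liu & Layland) bound for 3 tasks = 0.779763; compare with U = 1237/2600 (approx. 0.475769)
U <= bound, so schedulable by RM sufficient condition.

0.4758


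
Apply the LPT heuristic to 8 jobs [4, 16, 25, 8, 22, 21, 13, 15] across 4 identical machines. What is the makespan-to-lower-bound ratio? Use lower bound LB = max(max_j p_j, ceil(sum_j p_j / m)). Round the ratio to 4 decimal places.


LPT order: [25, 22, 21, 16, 15, 13, 8, 4]
Machine loads after assignment: [29, 30, 34, 31]
LPT makespan = 34
Lower bound = max(max_job, ceil(total/4)) = max(25, 31) = 31
Ratio = 34 / 31 = 1.0968

1.0968


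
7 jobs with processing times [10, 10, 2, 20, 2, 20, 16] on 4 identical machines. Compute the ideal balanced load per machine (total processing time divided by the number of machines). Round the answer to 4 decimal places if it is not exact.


Total processing time = 10 + 10 + 2 + 20 + 2 + 20 + 16 = 80
Number of machines = 4
Ideal balanced load = 80 / 4 = 20.0

20.0


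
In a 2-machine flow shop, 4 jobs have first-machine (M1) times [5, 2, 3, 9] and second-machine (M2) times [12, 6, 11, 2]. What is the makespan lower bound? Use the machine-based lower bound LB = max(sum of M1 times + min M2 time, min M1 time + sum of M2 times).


LB1 = sum(M1 times) + min(M2 times) = 19 + 2 = 21
LB2 = min(M1 times) + sum(M2 times) = 2 + 31 = 33
Lower bound = max(LB1, LB2) = max(21, 33) = 33

33


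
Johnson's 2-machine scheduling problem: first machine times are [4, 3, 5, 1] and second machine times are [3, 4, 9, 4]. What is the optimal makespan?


Apply Johnson's rule:
  Group 1 (a <= b): [(4, 1, 4), (2, 3, 4), (3, 5, 9)]
  Group 2 (a > b): [(1, 4, 3)]
Optimal job order: [4, 2, 3, 1]
Schedule:
  Job 4: M1 done at 1, M2 done at 5
  Job 2: M1 done at 4, M2 done at 9
  Job 3: M1 done at 9, M2 done at 18
  Job 1: M1 done at 13, M2 done at 21
Makespan = 21

21


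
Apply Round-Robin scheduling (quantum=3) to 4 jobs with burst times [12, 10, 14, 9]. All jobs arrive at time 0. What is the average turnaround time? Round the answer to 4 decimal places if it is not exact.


Time quantum = 3
Execution trace:
  J1 runs 3 units, time = 3
  J2 runs 3 units, time = 6
  J3 runs 3 units, time = 9
  J4 runs 3 units, time = 12
  J1 runs 3 units, time = 15
  J2 runs 3 units, time = 18
  J3 runs 3 units, time = 21
  J4 runs 3 units, time = 24
  J1 runs 3 units, time = 27
  J2 runs 3 units, time = 30
  J3 runs 3 units, time = 33
  J4 runs 3 units, time = 36
  J1 runs 3 units, time = 39
  J2 runs 1 units, time = 40
  J3 runs 3 units, time = 43
  J3 runs 2 units, time = 45
Finish times: [39, 40, 45, 36]
Average turnaround = 160/4 = 40.0

40.0


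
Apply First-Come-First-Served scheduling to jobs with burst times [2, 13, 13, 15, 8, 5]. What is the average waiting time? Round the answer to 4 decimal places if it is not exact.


FCFS order (as given): [2, 13, 13, 15, 8, 5]
Waiting times:
  Job 1: wait = 0
  Job 2: wait = 2
  Job 3: wait = 15
  Job 4: wait = 28
  Job 5: wait = 43
  Job 6: wait = 51
Sum of waiting times = 139
Average waiting time = 139/6 = 23.1667

23.1667


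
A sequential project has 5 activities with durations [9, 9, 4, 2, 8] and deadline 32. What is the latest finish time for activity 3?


LF(activity 3) = deadline - sum of successor durations
Successors: activities 4 through 5 with durations [2, 8]
Sum of successor durations = 10
LF = 32 - 10 = 22

22


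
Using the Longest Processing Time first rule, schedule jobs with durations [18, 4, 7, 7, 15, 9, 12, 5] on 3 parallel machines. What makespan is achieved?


Sort jobs in decreasing order (LPT): [18, 15, 12, 9, 7, 7, 5, 4]
Assign each job to the least loaded machine:
  Machine 1: jobs [18, 7], load = 25
  Machine 2: jobs [15, 7, 4], load = 26
  Machine 3: jobs [12, 9, 5], load = 26
Makespan = max load = 26

26


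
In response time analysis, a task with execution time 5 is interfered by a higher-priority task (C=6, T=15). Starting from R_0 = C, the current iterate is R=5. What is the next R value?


R_next = C + ceil(R_prev / T_hp) * C_hp
ceil(5 / 15) = ceil(0.3333) = 1
Interference = 1 * 6 = 6
R_next = 5 + 6 = 11

11


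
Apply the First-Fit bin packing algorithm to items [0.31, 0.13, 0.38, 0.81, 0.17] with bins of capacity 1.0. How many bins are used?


Place items sequentially using First-Fit:
  Item 0.31 -> new Bin 1
  Item 0.13 -> Bin 1 (now 0.44)
  Item 0.38 -> Bin 1 (now 0.82)
  Item 0.81 -> new Bin 2
  Item 0.17 -> Bin 1 (now 0.99)
Total bins used = 2

2


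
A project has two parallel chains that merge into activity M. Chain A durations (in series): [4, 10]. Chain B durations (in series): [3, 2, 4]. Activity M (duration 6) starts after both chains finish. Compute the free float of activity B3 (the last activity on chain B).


ES(B3) = sum of predecessors on chain B = 5
EF(B3) = ES + duration = 5 + 4 = 9
Successor of B3 is M. ES(M) = max(sum(A), sum(B)) = max(14, 9) = 14
Free float = ES(successor) - EF(current) = 14 - 9 = 5

5


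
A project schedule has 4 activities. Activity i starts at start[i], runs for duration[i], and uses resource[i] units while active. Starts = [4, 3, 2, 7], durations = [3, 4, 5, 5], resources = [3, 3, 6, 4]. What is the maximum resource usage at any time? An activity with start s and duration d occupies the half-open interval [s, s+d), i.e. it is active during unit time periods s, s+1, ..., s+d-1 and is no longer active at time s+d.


Each activity i is active on [start_i, start_i + duration_i).
Compute total resource usage per time slot:
  t=0: active resources = [], total = 0
  t=1: active resources = [], total = 0
  t=2: active resources = [6], total = 6
  t=3: active resources = [3, 6], total = 9
  t=4: active resources = [3, 3, 6], total = 12
  t=5: active resources = [3, 3, 6], total = 12
  t=6: active resources = [3, 3, 6], total = 12
  t=7: active resources = [4], total = 4
  t=8: active resources = [4], total = 4
  t=9: active resources = [4], total = 4
  t=10: active resources = [4], total = 4
  t=11: active resources = [4], total = 4
Peak resource demand = 12

12


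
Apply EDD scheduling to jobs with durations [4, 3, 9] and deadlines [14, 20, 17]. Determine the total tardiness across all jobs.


Sort by due date (EDD order): [(4, 14), (9, 17), (3, 20)]
Compute completion times and tardiness:
  Job 1: p=4, d=14, C=4, tardiness=max(0,4-14)=0
  Job 2: p=9, d=17, C=13, tardiness=max(0,13-17)=0
  Job 3: p=3, d=20, C=16, tardiness=max(0,16-20)=0
Total tardiness = 0

0


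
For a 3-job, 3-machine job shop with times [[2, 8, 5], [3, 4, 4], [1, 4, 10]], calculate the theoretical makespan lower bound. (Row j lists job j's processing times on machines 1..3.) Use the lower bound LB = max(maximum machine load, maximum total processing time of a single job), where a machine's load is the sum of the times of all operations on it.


Machine loads:
  Machine 1: 2 + 3 + 1 = 6
  Machine 2: 8 + 4 + 4 = 16
  Machine 3: 5 + 4 + 10 = 19
Max machine load = 19
Job totals:
  Job 1: 15
  Job 2: 11
  Job 3: 15
Max job total = 15
Lower bound = max(19, 15) = 19

19


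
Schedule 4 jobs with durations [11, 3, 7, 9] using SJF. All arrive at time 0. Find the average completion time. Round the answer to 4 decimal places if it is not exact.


SJF order (ascending): [3, 7, 9, 11]
Completion times:
  Job 1: burst=3, C=3
  Job 2: burst=7, C=10
  Job 3: burst=9, C=19
  Job 4: burst=11, C=30
Average completion = 62/4 = 15.5

15.5


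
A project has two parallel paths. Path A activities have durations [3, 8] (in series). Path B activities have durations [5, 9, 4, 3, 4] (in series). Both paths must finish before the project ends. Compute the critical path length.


Path A total = 3 + 8 = 11
Path B total = 5 + 9 + 4 + 3 + 4 = 25
Critical path = longest path = max(11, 25) = 25

25


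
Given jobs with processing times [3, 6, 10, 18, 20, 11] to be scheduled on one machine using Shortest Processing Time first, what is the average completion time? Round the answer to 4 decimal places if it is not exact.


Sort jobs by processing time (SPT order): [3, 6, 10, 11, 18, 20]
Compute completion times sequentially:
  Job 1: processing = 3, completes at 3
  Job 2: processing = 6, completes at 9
  Job 3: processing = 10, completes at 19
  Job 4: processing = 11, completes at 30
  Job 5: processing = 18, completes at 48
  Job 6: processing = 20, completes at 68
Sum of completion times = 177
Average completion time = 177/6 = 29.5

29.5


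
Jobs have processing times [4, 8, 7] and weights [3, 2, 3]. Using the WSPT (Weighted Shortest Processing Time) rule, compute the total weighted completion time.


Compute p/w ratios and sort ascending (WSPT): [(4, 3), (7, 3), (8, 2)]
Compute weighted completion times:
  Job (p=4,w=3): C=4, w*C=3*4=12
  Job (p=7,w=3): C=11, w*C=3*11=33
  Job (p=8,w=2): C=19, w*C=2*19=38
Total weighted completion time = 83

83


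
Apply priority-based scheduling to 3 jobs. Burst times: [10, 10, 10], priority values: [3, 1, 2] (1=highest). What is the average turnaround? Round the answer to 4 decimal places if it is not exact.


Sort by priority (ascending = highest first):
Order: [(1, 10), (2, 10), (3, 10)]
Completion times:
  Priority 1, burst=10, C=10
  Priority 2, burst=10, C=20
  Priority 3, burst=10, C=30
Average turnaround = 60/3 = 20.0

20.0


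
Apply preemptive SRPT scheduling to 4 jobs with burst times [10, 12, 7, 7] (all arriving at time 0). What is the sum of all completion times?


Since all jobs arrive at t=0, SRPT equals SPT ordering.
SPT order: [7, 7, 10, 12]
Completion times:
  Job 1: p=7, C=7
  Job 2: p=7, C=14
  Job 3: p=10, C=24
  Job 4: p=12, C=36
Total completion time = 7 + 14 + 24 + 36 = 81

81


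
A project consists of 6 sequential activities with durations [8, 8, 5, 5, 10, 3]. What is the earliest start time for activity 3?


Activity 3 starts after activities 1 through 2 complete.
Predecessor durations: [8, 8]
ES = 8 + 8 = 16

16


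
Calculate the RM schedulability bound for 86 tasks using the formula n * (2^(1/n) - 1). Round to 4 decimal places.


Compute 2^(1/86) = 1.0080924190
Subtract 1: 1.0080924190 - 1 = 0.0080924190
Multiply by n: 86 * 0.0080924190 = 0.6959480340
Round to 4 dp: 0.6959

0.6959


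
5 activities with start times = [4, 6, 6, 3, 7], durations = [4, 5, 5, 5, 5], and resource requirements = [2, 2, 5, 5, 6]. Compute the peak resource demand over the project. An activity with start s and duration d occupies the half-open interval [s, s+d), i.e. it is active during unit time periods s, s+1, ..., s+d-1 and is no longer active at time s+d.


Each activity i is active on [start_i, start_i + duration_i).
Compute total resource usage per time slot:
  t=0: active resources = [], total = 0
  t=1: active resources = [], total = 0
  t=2: active resources = [], total = 0
  t=3: active resources = [5], total = 5
  t=4: active resources = [2, 5], total = 7
  t=5: active resources = [2, 5], total = 7
  t=6: active resources = [2, 2, 5, 5], total = 14
  t=7: active resources = [2, 2, 5, 5, 6], total = 20
  t=8: active resources = [2, 5, 6], total = 13
  t=9: active resources = [2, 5, 6], total = 13
  t=10: active resources = [2, 5, 6], total = 13
  t=11: active resources = [6], total = 6
Peak resource demand = 20

20


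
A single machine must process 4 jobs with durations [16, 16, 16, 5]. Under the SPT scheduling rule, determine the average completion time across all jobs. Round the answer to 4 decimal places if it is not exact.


Sort jobs by processing time (SPT order): [5, 16, 16, 16]
Compute completion times sequentially:
  Job 1: processing = 5, completes at 5
  Job 2: processing = 16, completes at 21
  Job 3: processing = 16, completes at 37
  Job 4: processing = 16, completes at 53
Sum of completion times = 116
Average completion time = 116/4 = 29.0

29.0


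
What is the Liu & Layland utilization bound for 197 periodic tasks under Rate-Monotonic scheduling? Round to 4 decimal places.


Compute 2^(1/197) = 1.0035247108
Subtract 1: 1.0035247108 - 1 = 0.0035247108
Multiply by n: 197 * 0.0035247108 = 0.6943680276
Round to 4 dp: 0.6944

0.6944


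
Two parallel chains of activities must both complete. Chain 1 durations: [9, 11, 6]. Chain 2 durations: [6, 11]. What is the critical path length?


Path A total = 9 + 11 + 6 = 26
Path B total = 6 + 11 = 17
Critical path = longest path = max(26, 17) = 26

26


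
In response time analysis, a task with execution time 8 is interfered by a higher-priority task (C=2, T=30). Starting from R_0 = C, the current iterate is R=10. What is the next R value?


R_next = C + ceil(R_prev / T_hp) * C_hp
ceil(10 / 30) = ceil(0.3333) = 1
Interference = 1 * 2 = 2
R_next = 8 + 2 = 10
R_next = R_prev, so the iteration has converged (response time = 10).

10


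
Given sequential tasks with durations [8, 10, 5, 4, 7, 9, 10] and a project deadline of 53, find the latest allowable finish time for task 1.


LF(activity 1) = deadline - sum of successor durations
Successors: activities 2 through 7 with durations [10, 5, 4, 7, 9, 10]
Sum of successor durations = 45
LF = 53 - 45 = 8

8


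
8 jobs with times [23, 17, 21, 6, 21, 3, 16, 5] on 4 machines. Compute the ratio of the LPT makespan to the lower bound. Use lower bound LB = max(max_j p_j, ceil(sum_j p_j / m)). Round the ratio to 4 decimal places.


LPT order: [23, 21, 21, 17, 16, 6, 5, 3]
Machine loads after assignment: [26, 27, 26, 33]
LPT makespan = 33
Lower bound = max(max_job, ceil(total/4)) = max(23, 28) = 28
Ratio = 33 / 28 = 1.1786

1.1786


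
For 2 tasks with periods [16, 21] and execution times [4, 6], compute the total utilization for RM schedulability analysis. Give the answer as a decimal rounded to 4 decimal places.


Compute individual utilizations (exact fractions):
  Task 1: C/T = 4/16 = 1/4 (approx. 0.25)
  Task 2: C/T = 6/21 = 2/7 (approx. 0.2857)
Total utilization U = 1/4 + 2/7 = 15/28
Rounded to 4 decimal places: U = 0.5357
RM (Liu & Layland) bound for 2 tasks = 0.828427; compare with U = 15/28 (approx. 0.535714)
U <= bound, so schedulable by RM sufficient condition.

0.5357


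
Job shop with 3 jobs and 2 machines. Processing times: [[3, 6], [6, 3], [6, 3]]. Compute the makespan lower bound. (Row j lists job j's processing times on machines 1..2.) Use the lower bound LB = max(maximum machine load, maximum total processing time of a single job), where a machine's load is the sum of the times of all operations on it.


Machine loads:
  Machine 1: 3 + 6 + 6 = 15
  Machine 2: 6 + 3 + 3 = 12
Max machine load = 15
Job totals:
  Job 1: 9
  Job 2: 9
  Job 3: 9
Max job total = 9
Lower bound = max(15, 9) = 15

15


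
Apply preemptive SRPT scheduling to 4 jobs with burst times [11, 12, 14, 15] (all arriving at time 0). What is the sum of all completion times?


Since all jobs arrive at t=0, SRPT equals SPT ordering.
SPT order: [11, 12, 14, 15]
Completion times:
  Job 1: p=11, C=11
  Job 2: p=12, C=23
  Job 3: p=14, C=37
  Job 4: p=15, C=52
Total completion time = 11 + 23 + 37 + 52 = 123

123


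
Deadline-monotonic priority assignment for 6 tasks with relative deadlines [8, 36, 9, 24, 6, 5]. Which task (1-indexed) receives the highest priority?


Sort tasks by relative deadline (ascending):
  Task 6: deadline = 5
  Task 5: deadline = 6
  Task 1: deadline = 8
  Task 3: deadline = 9
  Task 4: deadline = 24
  Task 2: deadline = 36
Priority order (highest first): [6, 5, 1, 3, 4, 2]
Highest priority task = 6

6


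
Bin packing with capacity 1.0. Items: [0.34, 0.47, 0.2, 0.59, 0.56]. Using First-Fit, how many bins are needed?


Place items sequentially using First-Fit:
  Item 0.34 -> new Bin 1
  Item 0.47 -> Bin 1 (now 0.81)
  Item 0.2 -> new Bin 2
  Item 0.59 -> Bin 2 (now 0.79)
  Item 0.56 -> new Bin 3
Total bins used = 3

3


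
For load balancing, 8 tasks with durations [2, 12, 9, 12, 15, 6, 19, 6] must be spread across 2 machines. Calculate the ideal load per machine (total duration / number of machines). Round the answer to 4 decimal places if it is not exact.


Total processing time = 2 + 12 + 9 + 12 + 15 + 6 + 19 + 6 = 81
Number of machines = 2
Ideal balanced load = 81 / 2 = 40.5

40.5


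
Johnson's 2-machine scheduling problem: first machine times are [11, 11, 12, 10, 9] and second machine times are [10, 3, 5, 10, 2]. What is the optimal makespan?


Apply Johnson's rule:
  Group 1 (a <= b): [(4, 10, 10)]
  Group 2 (a > b): [(1, 11, 10), (3, 12, 5), (2, 11, 3), (5, 9, 2)]
Optimal job order: [4, 1, 3, 2, 5]
Schedule:
  Job 4: M1 done at 10, M2 done at 20
  Job 1: M1 done at 21, M2 done at 31
  Job 3: M1 done at 33, M2 done at 38
  Job 2: M1 done at 44, M2 done at 47
  Job 5: M1 done at 53, M2 done at 55
Makespan = 55

55


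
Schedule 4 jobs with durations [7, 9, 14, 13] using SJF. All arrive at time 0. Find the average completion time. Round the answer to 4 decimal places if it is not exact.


SJF order (ascending): [7, 9, 13, 14]
Completion times:
  Job 1: burst=7, C=7
  Job 2: burst=9, C=16
  Job 3: burst=13, C=29
  Job 4: burst=14, C=43
Average completion = 95/4 = 23.75

23.75


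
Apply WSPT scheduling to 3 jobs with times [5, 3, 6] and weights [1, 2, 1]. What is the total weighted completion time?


Compute p/w ratios and sort ascending (WSPT): [(3, 2), (5, 1), (6, 1)]
Compute weighted completion times:
  Job (p=3,w=2): C=3, w*C=2*3=6
  Job (p=5,w=1): C=8, w*C=1*8=8
  Job (p=6,w=1): C=14, w*C=1*14=14
Total weighted completion time = 28

28


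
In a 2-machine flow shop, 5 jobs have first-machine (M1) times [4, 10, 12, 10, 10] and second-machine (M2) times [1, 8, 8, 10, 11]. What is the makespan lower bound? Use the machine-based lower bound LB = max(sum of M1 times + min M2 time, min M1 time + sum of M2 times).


LB1 = sum(M1 times) + min(M2 times) = 46 + 1 = 47
LB2 = min(M1 times) + sum(M2 times) = 4 + 38 = 42
Lower bound = max(LB1, LB2) = max(47, 42) = 47

47


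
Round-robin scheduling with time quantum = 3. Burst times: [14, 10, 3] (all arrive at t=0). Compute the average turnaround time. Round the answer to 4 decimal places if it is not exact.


Time quantum = 3
Execution trace:
  J1 runs 3 units, time = 3
  J2 runs 3 units, time = 6
  J3 runs 3 units, time = 9
  J1 runs 3 units, time = 12
  J2 runs 3 units, time = 15
  J1 runs 3 units, time = 18
  J2 runs 3 units, time = 21
  J1 runs 3 units, time = 24
  J2 runs 1 units, time = 25
  J1 runs 2 units, time = 27
Finish times: [27, 25, 9]
Average turnaround = 61/3 = 20.3333

20.3333


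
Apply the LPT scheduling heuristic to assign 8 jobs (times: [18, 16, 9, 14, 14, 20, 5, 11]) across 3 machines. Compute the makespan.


Sort jobs in decreasing order (LPT): [20, 18, 16, 14, 14, 11, 9, 5]
Assign each job to the least loaded machine:
  Machine 1: jobs [20, 11, 5], load = 36
  Machine 2: jobs [18, 14], load = 32
  Machine 3: jobs [16, 14, 9], load = 39
Makespan = max load = 39

39


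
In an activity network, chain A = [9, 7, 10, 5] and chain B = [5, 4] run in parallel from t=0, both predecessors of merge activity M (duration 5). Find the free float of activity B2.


ES(B2) = sum of predecessors on chain B = 5
EF(B2) = ES + duration = 5 + 4 = 9
Successor of B2 is M. ES(M) = max(sum(A), sum(B)) = max(31, 9) = 31
Free float = ES(successor) - EF(current) = 31 - 9 = 22

22


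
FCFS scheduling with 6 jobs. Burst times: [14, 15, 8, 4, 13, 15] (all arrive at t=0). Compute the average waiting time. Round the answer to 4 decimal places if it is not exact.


FCFS order (as given): [14, 15, 8, 4, 13, 15]
Waiting times:
  Job 1: wait = 0
  Job 2: wait = 14
  Job 3: wait = 29
  Job 4: wait = 37
  Job 5: wait = 41
  Job 6: wait = 54
Sum of waiting times = 175
Average waiting time = 175/6 = 29.1667

29.1667


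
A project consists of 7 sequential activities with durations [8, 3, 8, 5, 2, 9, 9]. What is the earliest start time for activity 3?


Activity 3 starts after activities 1 through 2 complete.
Predecessor durations: [8, 3]
ES = 8 + 3 = 11

11


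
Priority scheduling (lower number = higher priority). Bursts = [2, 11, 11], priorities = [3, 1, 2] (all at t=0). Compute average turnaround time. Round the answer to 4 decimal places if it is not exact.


Sort by priority (ascending = highest first):
Order: [(1, 11), (2, 11), (3, 2)]
Completion times:
  Priority 1, burst=11, C=11
  Priority 2, burst=11, C=22
  Priority 3, burst=2, C=24
Average turnaround = 57/3 = 19.0

19.0


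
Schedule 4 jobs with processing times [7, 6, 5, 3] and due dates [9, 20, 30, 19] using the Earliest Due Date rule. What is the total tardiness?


Sort by due date (EDD order): [(7, 9), (3, 19), (6, 20), (5, 30)]
Compute completion times and tardiness:
  Job 1: p=7, d=9, C=7, tardiness=max(0,7-9)=0
  Job 2: p=3, d=19, C=10, tardiness=max(0,10-19)=0
  Job 3: p=6, d=20, C=16, tardiness=max(0,16-20)=0
  Job 4: p=5, d=30, C=21, tardiness=max(0,21-30)=0
Total tardiness = 0

0


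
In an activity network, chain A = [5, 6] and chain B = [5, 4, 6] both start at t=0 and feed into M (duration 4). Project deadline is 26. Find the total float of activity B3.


Forward pass: ES(B3) = sum of predecessors on chain B = 9
EF = ES + duration = 9 + 6 = 15
Backward pass: LF(M) = deadline = 26; LS(M) = 26 - 4 = 22
LF(B3) = LS(M) - sum(successors on chain B) = 22 - 0 = 22
LS = LF - duration = 22 - 6 = 16
Total float = LS - ES = 16 - 9 = 7

7


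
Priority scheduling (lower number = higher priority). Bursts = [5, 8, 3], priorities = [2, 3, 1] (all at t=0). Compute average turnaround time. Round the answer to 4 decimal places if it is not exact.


Sort by priority (ascending = highest first):
Order: [(1, 3), (2, 5), (3, 8)]
Completion times:
  Priority 1, burst=3, C=3
  Priority 2, burst=5, C=8
  Priority 3, burst=8, C=16
Average turnaround = 27/3 = 9.0

9.0


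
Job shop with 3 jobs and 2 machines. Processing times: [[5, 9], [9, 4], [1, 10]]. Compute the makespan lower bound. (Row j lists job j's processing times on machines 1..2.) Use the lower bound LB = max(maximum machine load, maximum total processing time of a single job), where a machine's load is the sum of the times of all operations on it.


Machine loads:
  Machine 1: 5 + 9 + 1 = 15
  Machine 2: 9 + 4 + 10 = 23
Max machine load = 23
Job totals:
  Job 1: 14
  Job 2: 13
  Job 3: 11
Max job total = 14
Lower bound = max(23, 14) = 23

23


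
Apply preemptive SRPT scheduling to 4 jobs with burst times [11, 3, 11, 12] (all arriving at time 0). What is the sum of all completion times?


Since all jobs arrive at t=0, SRPT equals SPT ordering.
SPT order: [3, 11, 11, 12]
Completion times:
  Job 1: p=3, C=3
  Job 2: p=11, C=14
  Job 3: p=11, C=25
  Job 4: p=12, C=37
Total completion time = 3 + 14 + 25 + 37 = 79

79


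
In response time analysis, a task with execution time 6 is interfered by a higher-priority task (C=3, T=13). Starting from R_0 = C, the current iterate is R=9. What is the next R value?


R_next = C + ceil(R_prev / T_hp) * C_hp
ceil(9 / 13) = ceil(0.6923) = 1
Interference = 1 * 3 = 3
R_next = 6 + 3 = 9
R_next = R_prev, so the iteration has converged (response time = 9).

9


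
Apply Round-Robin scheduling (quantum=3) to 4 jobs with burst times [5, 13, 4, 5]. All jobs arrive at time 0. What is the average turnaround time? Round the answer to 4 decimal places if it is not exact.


Time quantum = 3
Execution trace:
  J1 runs 3 units, time = 3
  J2 runs 3 units, time = 6
  J3 runs 3 units, time = 9
  J4 runs 3 units, time = 12
  J1 runs 2 units, time = 14
  J2 runs 3 units, time = 17
  J3 runs 1 units, time = 18
  J4 runs 2 units, time = 20
  J2 runs 3 units, time = 23
  J2 runs 3 units, time = 26
  J2 runs 1 units, time = 27
Finish times: [14, 27, 18, 20]
Average turnaround = 79/4 = 19.75

19.75


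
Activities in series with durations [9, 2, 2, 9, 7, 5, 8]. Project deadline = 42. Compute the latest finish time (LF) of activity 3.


LF(activity 3) = deadline - sum of successor durations
Successors: activities 4 through 7 with durations [9, 7, 5, 8]
Sum of successor durations = 29
LF = 42 - 29 = 13

13


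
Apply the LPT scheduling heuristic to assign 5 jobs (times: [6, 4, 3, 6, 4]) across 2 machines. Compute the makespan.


Sort jobs in decreasing order (LPT): [6, 6, 4, 4, 3]
Assign each job to the least loaded machine:
  Machine 1: jobs [6, 4, 3], load = 13
  Machine 2: jobs [6, 4], load = 10
Makespan = max load = 13

13


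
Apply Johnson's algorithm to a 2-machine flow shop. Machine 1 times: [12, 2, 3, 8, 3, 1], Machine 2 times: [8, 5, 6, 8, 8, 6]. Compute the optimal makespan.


Apply Johnson's rule:
  Group 1 (a <= b): [(6, 1, 6), (2, 2, 5), (3, 3, 6), (5, 3, 8), (4, 8, 8)]
  Group 2 (a > b): [(1, 12, 8)]
Optimal job order: [6, 2, 3, 5, 4, 1]
Schedule:
  Job 6: M1 done at 1, M2 done at 7
  Job 2: M1 done at 3, M2 done at 12
  Job 3: M1 done at 6, M2 done at 18
  Job 5: M1 done at 9, M2 done at 26
  Job 4: M1 done at 17, M2 done at 34
  Job 1: M1 done at 29, M2 done at 42
Makespan = 42

42


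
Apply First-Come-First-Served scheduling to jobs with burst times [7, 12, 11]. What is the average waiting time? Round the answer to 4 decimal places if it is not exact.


FCFS order (as given): [7, 12, 11]
Waiting times:
  Job 1: wait = 0
  Job 2: wait = 7
  Job 3: wait = 19
Sum of waiting times = 26
Average waiting time = 26/3 = 8.6667

8.6667


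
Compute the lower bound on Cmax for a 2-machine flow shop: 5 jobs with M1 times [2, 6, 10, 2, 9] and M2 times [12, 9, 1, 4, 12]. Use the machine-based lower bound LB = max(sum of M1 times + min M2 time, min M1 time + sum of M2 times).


LB1 = sum(M1 times) + min(M2 times) = 29 + 1 = 30
LB2 = min(M1 times) + sum(M2 times) = 2 + 38 = 40
Lower bound = max(LB1, LB2) = max(30, 40) = 40

40


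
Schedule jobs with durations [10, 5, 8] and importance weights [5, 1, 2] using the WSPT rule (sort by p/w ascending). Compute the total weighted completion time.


Compute p/w ratios and sort ascending (WSPT): [(10, 5), (8, 2), (5, 1)]
Compute weighted completion times:
  Job (p=10,w=5): C=10, w*C=5*10=50
  Job (p=8,w=2): C=18, w*C=2*18=36
  Job (p=5,w=1): C=23, w*C=1*23=23
Total weighted completion time = 109

109


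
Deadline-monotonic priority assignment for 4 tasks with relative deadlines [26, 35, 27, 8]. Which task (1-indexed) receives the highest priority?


Sort tasks by relative deadline (ascending):
  Task 4: deadline = 8
  Task 1: deadline = 26
  Task 3: deadline = 27
  Task 2: deadline = 35
Priority order (highest first): [4, 1, 3, 2]
Highest priority task = 4

4


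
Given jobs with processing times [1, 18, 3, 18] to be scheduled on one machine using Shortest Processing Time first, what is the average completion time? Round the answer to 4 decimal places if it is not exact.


Sort jobs by processing time (SPT order): [1, 3, 18, 18]
Compute completion times sequentially:
  Job 1: processing = 1, completes at 1
  Job 2: processing = 3, completes at 4
  Job 3: processing = 18, completes at 22
  Job 4: processing = 18, completes at 40
Sum of completion times = 67
Average completion time = 67/4 = 16.75

16.75


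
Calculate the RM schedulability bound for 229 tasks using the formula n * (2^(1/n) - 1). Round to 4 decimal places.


Compute 2^(1/229) = 1.0030314291
Subtract 1: 1.0030314291 - 1 = 0.0030314291
Multiply by n: 229 * 0.0030314291 = 0.6941972639
Round to 4 dp: 0.6942

0.6942


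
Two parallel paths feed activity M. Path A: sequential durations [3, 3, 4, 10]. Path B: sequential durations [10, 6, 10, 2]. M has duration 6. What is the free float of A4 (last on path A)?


ES(A4) = sum of predecessors on chain A = 10
EF(A4) = ES + duration = 10 + 10 = 20
Successor of A4 is M. ES(M) = max(sum(A), sum(B)) = max(20, 28) = 28
Free float = ES(successor) - EF(current) = 28 - 20 = 8

8


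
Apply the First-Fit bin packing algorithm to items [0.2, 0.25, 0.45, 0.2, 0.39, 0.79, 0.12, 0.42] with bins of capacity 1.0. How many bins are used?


Place items sequentially using First-Fit:
  Item 0.2 -> new Bin 1
  Item 0.25 -> Bin 1 (now 0.45)
  Item 0.45 -> Bin 1 (now 0.9)
  Item 0.2 -> new Bin 2
  Item 0.39 -> Bin 2 (now 0.59)
  Item 0.79 -> new Bin 3
  Item 0.12 -> Bin 2 (now 0.71)
  Item 0.42 -> new Bin 4
Total bins used = 4

4


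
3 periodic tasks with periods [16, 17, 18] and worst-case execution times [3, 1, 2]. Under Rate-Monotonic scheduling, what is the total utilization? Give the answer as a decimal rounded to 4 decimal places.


Compute individual utilizations (exact fractions):
  Task 1: C/T = 3/16 (approx. 0.1875)
  Task 2: C/T = 1/17 (approx. 0.0588)
  Task 3: C/T = 2/18 = 1/9 (approx. 0.1111)
Total utilization U = 3/16 + 1/17 + 1/9 = 875/2448
Rounded to 4 decimal places: U = 0.3574
RM (Liu & Layland) bound for 3 tasks = 0.779763; compare with U = 875/2448 (approx. 0.357435)
U <= bound, so schedulable by RM sufficient condition.

0.3574


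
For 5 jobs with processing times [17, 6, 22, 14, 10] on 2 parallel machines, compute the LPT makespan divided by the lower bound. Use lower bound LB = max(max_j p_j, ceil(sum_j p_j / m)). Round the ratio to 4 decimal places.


LPT order: [22, 17, 14, 10, 6]
Machine loads after assignment: [32, 37]
LPT makespan = 37
Lower bound = max(max_job, ceil(total/2)) = max(22, 35) = 35
Ratio = 37 / 35 = 1.0571

1.0571


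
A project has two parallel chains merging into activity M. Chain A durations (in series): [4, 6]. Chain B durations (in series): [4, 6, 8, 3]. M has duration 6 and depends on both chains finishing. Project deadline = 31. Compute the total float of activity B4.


Forward pass: ES(B4) = sum of predecessors on chain B = 18
EF = ES + duration = 18 + 3 = 21
Backward pass: LF(M) = deadline = 31; LS(M) = 31 - 6 = 25
LF(B4) = LS(M) - sum(successors on chain B) = 25 - 0 = 25
LS = LF - duration = 25 - 3 = 22
Total float = LS - ES = 22 - 18 = 4

4


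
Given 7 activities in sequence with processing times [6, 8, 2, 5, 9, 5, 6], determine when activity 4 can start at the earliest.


Activity 4 starts after activities 1 through 3 complete.
Predecessor durations: [6, 8, 2]
ES = 6 + 8 + 2 = 16

16


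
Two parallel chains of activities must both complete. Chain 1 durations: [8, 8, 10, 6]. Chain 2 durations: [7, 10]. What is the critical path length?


Path A total = 8 + 8 + 10 + 6 = 32
Path B total = 7 + 10 = 17
Critical path = longest path = max(32, 17) = 32

32


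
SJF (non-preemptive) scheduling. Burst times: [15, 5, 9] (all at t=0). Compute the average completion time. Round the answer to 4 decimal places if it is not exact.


SJF order (ascending): [5, 9, 15]
Completion times:
  Job 1: burst=5, C=5
  Job 2: burst=9, C=14
  Job 3: burst=15, C=29
Average completion = 48/3 = 16.0

16.0


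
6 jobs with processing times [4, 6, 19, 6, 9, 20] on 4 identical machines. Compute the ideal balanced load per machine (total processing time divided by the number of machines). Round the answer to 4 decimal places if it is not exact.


Total processing time = 4 + 6 + 19 + 6 + 9 + 20 = 64
Number of machines = 4
Ideal balanced load = 64 / 4 = 16.0

16.0


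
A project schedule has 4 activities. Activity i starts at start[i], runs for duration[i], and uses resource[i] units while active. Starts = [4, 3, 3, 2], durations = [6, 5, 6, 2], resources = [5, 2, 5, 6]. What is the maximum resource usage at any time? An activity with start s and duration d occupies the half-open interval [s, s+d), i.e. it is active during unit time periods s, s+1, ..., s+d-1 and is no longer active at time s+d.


Each activity i is active on [start_i, start_i + duration_i).
Compute total resource usage per time slot:
  t=0: active resources = [], total = 0
  t=1: active resources = [], total = 0
  t=2: active resources = [6], total = 6
  t=3: active resources = [2, 5, 6], total = 13
  t=4: active resources = [5, 2, 5], total = 12
  t=5: active resources = [5, 2, 5], total = 12
  t=6: active resources = [5, 2, 5], total = 12
  t=7: active resources = [5, 2, 5], total = 12
  t=8: active resources = [5, 5], total = 10
  t=9: active resources = [5], total = 5
Peak resource demand = 13

13


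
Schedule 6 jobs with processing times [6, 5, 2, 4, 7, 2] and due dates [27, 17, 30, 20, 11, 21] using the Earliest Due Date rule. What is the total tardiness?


Sort by due date (EDD order): [(7, 11), (5, 17), (4, 20), (2, 21), (6, 27), (2, 30)]
Compute completion times and tardiness:
  Job 1: p=7, d=11, C=7, tardiness=max(0,7-11)=0
  Job 2: p=5, d=17, C=12, tardiness=max(0,12-17)=0
  Job 3: p=4, d=20, C=16, tardiness=max(0,16-20)=0
  Job 4: p=2, d=21, C=18, tardiness=max(0,18-21)=0
  Job 5: p=6, d=27, C=24, tardiness=max(0,24-27)=0
  Job 6: p=2, d=30, C=26, tardiness=max(0,26-30)=0
Total tardiness = 0

0


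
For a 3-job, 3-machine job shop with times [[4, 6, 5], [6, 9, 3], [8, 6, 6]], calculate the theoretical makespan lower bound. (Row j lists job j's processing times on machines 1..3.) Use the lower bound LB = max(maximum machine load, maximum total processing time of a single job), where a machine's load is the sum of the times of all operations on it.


Machine loads:
  Machine 1: 4 + 6 + 8 = 18
  Machine 2: 6 + 9 + 6 = 21
  Machine 3: 5 + 3 + 6 = 14
Max machine load = 21
Job totals:
  Job 1: 15
  Job 2: 18
  Job 3: 20
Max job total = 20
Lower bound = max(21, 20) = 21

21


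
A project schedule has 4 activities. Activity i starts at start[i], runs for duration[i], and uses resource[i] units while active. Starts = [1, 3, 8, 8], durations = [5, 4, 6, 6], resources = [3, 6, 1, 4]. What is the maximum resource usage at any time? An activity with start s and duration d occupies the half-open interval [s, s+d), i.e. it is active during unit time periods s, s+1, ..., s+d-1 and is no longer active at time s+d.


Each activity i is active on [start_i, start_i + duration_i).
Compute total resource usage per time slot:
  t=0: active resources = [], total = 0
  t=1: active resources = [3], total = 3
  t=2: active resources = [3], total = 3
  t=3: active resources = [3, 6], total = 9
  t=4: active resources = [3, 6], total = 9
  t=5: active resources = [3, 6], total = 9
  t=6: active resources = [6], total = 6
  t=7: active resources = [], total = 0
  t=8: active resources = [1, 4], total = 5
  t=9: active resources = [1, 4], total = 5
  t=10: active resources = [1, 4], total = 5
  t=11: active resources = [1, 4], total = 5
  t=12: active resources = [1, 4], total = 5
  t=13: active resources = [1, 4], total = 5
Peak resource demand = 9

9


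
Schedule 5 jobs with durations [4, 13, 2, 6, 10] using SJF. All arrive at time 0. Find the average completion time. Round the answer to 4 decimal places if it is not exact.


SJF order (ascending): [2, 4, 6, 10, 13]
Completion times:
  Job 1: burst=2, C=2
  Job 2: burst=4, C=6
  Job 3: burst=6, C=12
  Job 4: burst=10, C=22
  Job 5: burst=13, C=35
Average completion = 77/5 = 15.4

15.4


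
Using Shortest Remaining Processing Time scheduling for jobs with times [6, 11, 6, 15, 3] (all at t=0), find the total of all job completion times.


Since all jobs arrive at t=0, SRPT equals SPT ordering.
SPT order: [3, 6, 6, 11, 15]
Completion times:
  Job 1: p=3, C=3
  Job 2: p=6, C=9
  Job 3: p=6, C=15
  Job 4: p=11, C=26
  Job 5: p=15, C=41
Total completion time = 3 + 9 + 15 + 26 + 41 = 94

94


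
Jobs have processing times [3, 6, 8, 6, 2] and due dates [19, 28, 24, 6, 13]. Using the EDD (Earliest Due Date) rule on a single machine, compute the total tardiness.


Sort by due date (EDD order): [(6, 6), (2, 13), (3, 19), (8, 24), (6, 28)]
Compute completion times and tardiness:
  Job 1: p=6, d=6, C=6, tardiness=max(0,6-6)=0
  Job 2: p=2, d=13, C=8, tardiness=max(0,8-13)=0
  Job 3: p=3, d=19, C=11, tardiness=max(0,11-19)=0
  Job 4: p=8, d=24, C=19, tardiness=max(0,19-24)=0
  Job 5: p=6, d=28, C=25, tardiness=max(0,25-28)=0
Total tardiness = 0

0
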